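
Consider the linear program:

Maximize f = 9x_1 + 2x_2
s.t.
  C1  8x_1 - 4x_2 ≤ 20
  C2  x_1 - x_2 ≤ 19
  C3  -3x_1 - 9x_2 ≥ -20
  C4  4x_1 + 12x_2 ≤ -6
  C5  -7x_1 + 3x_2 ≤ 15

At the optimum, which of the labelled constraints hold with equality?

C1 and C4

Feasible corners and f = 9x_1 + 2x_2:
  (-14, -33) → f = -192
  (27/14, -8/7) → f = 211/14
  (-18, -37) → f = -236
  (-33/16, 3/16) → f = -291/16

The maximum is at (27/14, -8/7). Substituting into each constraint, equality holds for C1 and C4; the remaining constraints have slack.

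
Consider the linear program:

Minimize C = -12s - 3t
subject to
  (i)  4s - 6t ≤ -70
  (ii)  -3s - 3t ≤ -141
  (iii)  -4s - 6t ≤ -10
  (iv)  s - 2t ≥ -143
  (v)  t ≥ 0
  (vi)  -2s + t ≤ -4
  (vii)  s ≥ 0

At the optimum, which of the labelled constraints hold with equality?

Extreme points and C = -12s - 3t:
  (106/5, 129/5) → C = -1659/5
  (359, 251) → C = -5061
  (17, 30) → C = -294
  (151/3, 290/3) → C = -894

The minimum is at (359, 251). Substituting into each constraint, equality holds for (i) and (iv); the remaining constraints have slack.

(i) and (iv)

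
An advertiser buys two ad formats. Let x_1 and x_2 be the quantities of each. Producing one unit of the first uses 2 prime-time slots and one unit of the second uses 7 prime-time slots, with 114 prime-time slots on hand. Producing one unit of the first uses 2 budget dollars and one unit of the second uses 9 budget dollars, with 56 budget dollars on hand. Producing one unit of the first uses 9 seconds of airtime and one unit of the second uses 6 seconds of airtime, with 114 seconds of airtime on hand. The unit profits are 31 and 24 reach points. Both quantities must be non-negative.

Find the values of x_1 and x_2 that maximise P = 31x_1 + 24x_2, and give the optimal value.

Feasible corners and P = 31x_1 + 24x_2:
  (0, 0) → P = 0
  (0, 56/9) → P = 448/3
  (38/3, 0) → P = 1178/3
  (10, 4) → P = 406

The optimum lies where 2x_1 + 9x_2 = 56 and 9x_1 + 6x_2 = 114.
Solving simultaneously gives x_1 = 10, x_2 = 4.

x_1 = 10, x_2 = 4, maximum P = 406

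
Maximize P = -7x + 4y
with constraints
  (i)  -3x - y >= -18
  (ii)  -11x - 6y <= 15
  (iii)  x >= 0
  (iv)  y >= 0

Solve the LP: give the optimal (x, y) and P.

x = 0, y = 18, maximum P = 72

Vertices and P = -7x + 4y:
  (0, 18) → P = 72
  (6, 0) → P = -42
  (0, 0) → P = 0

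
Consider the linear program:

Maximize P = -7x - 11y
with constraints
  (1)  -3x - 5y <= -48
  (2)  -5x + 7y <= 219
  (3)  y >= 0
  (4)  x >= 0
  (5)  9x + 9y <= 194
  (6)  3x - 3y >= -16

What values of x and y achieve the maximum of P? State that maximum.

x = 8/3, y = 8, maximum P = -320/3

Vertices and P = -7x - 11y:
  (16, 0) → P = -112
  (8/3, 8) → P = -320/3
  (194/9, 0) → P = -1358/9
  (73/9, 121/9) → P = -614/3

The binding constraints are -3x - 5y = -48 and 3x - 3y = -16.
Solving simultaneously gives x = 8/3, y = 8.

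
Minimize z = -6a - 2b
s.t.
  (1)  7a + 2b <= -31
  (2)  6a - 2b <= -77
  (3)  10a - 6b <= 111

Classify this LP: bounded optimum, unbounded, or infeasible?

unbounded

From the feasible point (-108/13, 353/26), moving in the direction (-2, 7) keeps every constraint satisfied while z decreases without bound.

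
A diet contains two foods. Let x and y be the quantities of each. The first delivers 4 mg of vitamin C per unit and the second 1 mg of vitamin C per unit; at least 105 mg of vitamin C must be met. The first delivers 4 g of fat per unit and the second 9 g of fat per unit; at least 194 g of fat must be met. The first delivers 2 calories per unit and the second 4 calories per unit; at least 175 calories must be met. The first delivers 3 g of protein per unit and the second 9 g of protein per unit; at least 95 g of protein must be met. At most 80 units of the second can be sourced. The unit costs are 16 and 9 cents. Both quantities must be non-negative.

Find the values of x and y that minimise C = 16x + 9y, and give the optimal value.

Feasible corners and C = 16x + 9y:
  (175/2, 0) → C = 1400
  (35/2, 35) → C = 595
  (25/4, 80) → C = 820
The feasible region is unbounded (it extends along (1, 0)), but C strictly increases along every unbounded feasible direction, so there is no improving ray and the minimum is attained at a vertex.

x = 35/2, y = 35, minimum C = 595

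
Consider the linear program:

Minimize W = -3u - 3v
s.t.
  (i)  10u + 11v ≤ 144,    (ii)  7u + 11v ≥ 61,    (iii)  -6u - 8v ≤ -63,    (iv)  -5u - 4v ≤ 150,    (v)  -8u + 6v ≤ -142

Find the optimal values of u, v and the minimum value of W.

u = 83/3, v = -398/33, minimum W = -515/11

Vertices and W = -3u - 3v:
  (83/3, -398/33) → W = -515/11
  (1213/74, -67/37) → W = -3237/74
  (41/2, -15/2) → W = -39
  (757/50, -87/25) → W = -1749/50

The optimum lies where 10u + 11v = 144 and 7u + 11v = 61.
Solving simultaneously gives u = 83/3, v = -398/33.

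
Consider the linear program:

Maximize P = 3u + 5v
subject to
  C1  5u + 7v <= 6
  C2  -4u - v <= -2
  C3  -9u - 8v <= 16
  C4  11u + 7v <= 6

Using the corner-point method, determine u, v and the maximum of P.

Extreme points and P = 3u + 5v:
  (32/23, -82/23) → P = -314/23
  (8/17, 2/17) → P = 2
  (32/5, -46/5) → P = -134/5

At the optimal vertex, -4u - v = -2 and 11u + 7v = 6.
Solving simultaneously gives u = 8/17, v = 2/17.

u = 8/17, v = 2/17, maximum P = 2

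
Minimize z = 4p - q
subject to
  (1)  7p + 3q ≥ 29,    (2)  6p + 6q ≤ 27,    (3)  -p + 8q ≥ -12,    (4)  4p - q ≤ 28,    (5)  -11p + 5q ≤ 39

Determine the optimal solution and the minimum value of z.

Vertices and z = 4p - q:
  (31/8, 5/8) → z = 119/8
  (268/59, -55/59) → z = 1127/59
  (16/3, -5/6) → z = 133/6

p = 31/8, q = 5/8, minimum z = 119/8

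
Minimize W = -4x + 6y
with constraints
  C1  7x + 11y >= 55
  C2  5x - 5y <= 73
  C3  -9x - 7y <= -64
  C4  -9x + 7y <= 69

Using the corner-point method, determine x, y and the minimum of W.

Corner points and W = -4x + 6y:
  (539/45, -118/45) → W = -2864/45
  (319/50, 47/50) → W = -497/25
  (-5/18, 19/2) → W = 523/9
The feasible region is unbounded (it extends along (1, 1), (7, 9)), but W strictly increases along every unbounded feasible direction, so there is no improving ray and the minimum is attained at a vertex.

x = 539/45, y = -118/45, minimum W = -2864/45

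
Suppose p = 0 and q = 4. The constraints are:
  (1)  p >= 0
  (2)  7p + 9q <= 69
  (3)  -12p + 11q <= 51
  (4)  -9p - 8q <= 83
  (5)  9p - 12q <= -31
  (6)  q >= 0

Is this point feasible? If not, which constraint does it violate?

feasible

(1): 0 ≥ 0 ✓
(2): 36 ≤ 69 ✓
(3): 44 ≤ 51 ✓
(4): -32 ≤ 83 ✓
(5): -48 ≤ -31 ✓
(6): 4 ≥ 0 ✓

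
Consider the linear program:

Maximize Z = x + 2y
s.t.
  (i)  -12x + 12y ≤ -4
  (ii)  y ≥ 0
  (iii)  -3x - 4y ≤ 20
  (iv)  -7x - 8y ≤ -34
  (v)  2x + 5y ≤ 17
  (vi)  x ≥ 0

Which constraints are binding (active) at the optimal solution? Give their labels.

(ii) and (v)

Vertices and Z = x + 2y:
  (22/9, 19/9) → Z = 20/3
  (8/3, 7/3) → Z = 22/3
  (34/7, 0) → Z = 34/7
  (17/2, 0) → Z = 17/2

The maximum is at (17/2, 0). Substituting into each constraint, equality holds for (ii) and (v); the remaining constraints have slack.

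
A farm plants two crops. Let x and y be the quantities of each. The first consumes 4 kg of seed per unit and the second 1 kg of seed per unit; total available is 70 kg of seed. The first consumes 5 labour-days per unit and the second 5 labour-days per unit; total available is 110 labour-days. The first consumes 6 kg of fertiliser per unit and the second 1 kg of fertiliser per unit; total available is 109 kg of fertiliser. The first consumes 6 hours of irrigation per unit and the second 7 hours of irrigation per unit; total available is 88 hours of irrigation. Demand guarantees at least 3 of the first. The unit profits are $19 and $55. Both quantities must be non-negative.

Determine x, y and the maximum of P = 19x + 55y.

x = 3, y = 10, maximum P = 607

Vertices and P = 19x + 55y:
  (44/3, 0) → P = 836/3
  (3, 0) → P = 57
  (3, 10) → P = 607

At the optimal vertex, 6x + 7y = 88 and x = 3.
Solving simultaneously gives x = 3, y = 10.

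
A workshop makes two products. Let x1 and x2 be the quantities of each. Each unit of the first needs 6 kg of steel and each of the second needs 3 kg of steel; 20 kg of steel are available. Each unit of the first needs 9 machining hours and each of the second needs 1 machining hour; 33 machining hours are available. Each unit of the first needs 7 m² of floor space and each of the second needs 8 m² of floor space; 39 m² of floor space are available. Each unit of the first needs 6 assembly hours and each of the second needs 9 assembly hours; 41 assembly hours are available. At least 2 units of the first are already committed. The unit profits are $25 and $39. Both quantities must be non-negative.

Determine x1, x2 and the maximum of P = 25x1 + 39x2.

x1 = 2, x2 = 8/3, maximum P = 154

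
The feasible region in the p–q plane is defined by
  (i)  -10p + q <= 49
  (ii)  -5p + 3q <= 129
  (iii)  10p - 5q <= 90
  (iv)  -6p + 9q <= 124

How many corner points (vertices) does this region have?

Of the 6 pairwise boundary intersections, those satisfying every inequality are:
  (-67/8, -139/4)
  (-317/84, 473/42)
  (143/6, 89/3)

3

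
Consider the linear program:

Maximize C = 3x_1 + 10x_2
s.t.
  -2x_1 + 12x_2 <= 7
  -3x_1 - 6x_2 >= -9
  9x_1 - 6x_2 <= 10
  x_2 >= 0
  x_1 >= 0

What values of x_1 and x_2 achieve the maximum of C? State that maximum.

Vertices and C = 3x_1 + 10x_2:
  (11/8, 13/16) → C = 49/4
  (0, 7/12) → C = 35/6
  (19/12, 17/24) → C = 71/6
  (10/9, 0) → C = 10/3
  (0, 0) → C = 0

x_1 = 11/8, x_2 = 13/16, maximum C = 49/4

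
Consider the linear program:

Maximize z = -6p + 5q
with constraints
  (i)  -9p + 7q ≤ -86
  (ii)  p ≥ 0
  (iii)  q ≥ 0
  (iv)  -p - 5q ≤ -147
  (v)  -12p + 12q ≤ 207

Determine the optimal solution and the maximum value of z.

p = 827/8, q = 965/8, maximum z = -137/8

Feasible corners and z = -6p + 5q:
  (1459/52, 1237/52) → z = -2569/52
  (827/8, 965/8) → z = -137/8
  (147, 0) → z = -882
The feasible region is unbounded (it extends along (1, 1), (1, 0)), but z strictly decreases along every unbounded feasible direction, so there is no improving ray and the maximum is attained at a vertex.

At the optimal vertex, -9p + 7q = -86 and -12p + 12q = 207.
Solving simultaneously gives p = 827/8, q = 965/8.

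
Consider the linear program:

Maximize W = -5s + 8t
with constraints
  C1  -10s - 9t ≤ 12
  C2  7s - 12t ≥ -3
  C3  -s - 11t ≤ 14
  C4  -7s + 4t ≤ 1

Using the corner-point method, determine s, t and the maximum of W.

s = 0, t = 1/4, maximum W = 2

Feasible corners and W = -5s + 8t:
  (-6/101, -128/101) → W = -994/101
  (-57/103, -74/103) → W = -307/103
  (0, 1/4) → W = 2
The feasible region is unbounded (it extends along (12, 7), (11, -1)), but W strictly decreases along every unbounded feasible direction, so there is no improving ray and the maximum is attained at a vertex.

The optimum lies where 7s - 12t = -3 and -7s + 4t = 1.
Solving simultaneously gives s = 0, t = 1/4.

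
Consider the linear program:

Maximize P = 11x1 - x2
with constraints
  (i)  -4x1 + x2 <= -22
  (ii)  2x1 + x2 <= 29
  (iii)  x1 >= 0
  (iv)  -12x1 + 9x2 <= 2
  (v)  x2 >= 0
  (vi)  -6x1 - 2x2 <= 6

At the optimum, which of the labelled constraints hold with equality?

(ii) and (v)

Feasible corners and P = 11x1 - x2:
  (25/3, 34/3) → P = 241/3
  (11/2, 0) → P = 121/2
  (259/30, 176/15) → P = 2497/30
  (29/2, 0) → P = 319/2

The maximum is at (29/2, 0). Substituting into each constraint, equality holds for (ii) and (v); the remaining constraints have slack.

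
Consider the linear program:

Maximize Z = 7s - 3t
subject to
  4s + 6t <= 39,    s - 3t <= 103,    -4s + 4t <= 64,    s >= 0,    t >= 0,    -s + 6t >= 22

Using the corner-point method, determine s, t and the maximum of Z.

s = 17/5, t = 127/30, maximum Z = 111/10

Feasible corners and Z = 7s - 3t:
  (0, 13/2) → Z = -39/2
  (17/5, 127/30) → Z = 111/10
  (0, 11/3) → Z = -11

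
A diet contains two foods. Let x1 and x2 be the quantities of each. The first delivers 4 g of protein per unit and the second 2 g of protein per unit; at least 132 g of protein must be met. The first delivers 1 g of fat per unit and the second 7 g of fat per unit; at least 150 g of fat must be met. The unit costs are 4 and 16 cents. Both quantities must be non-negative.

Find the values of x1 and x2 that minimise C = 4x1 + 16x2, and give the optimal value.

x1 = 24, x2 = 18, minimum C = 384

Feasible corners and C = 4x1 + 16x2:
  (0, 66) → C = 1056
  (150, 0) → C = 600
  (24, 18) → C = 384
The feasible region is unbounded (it extends along (0, 1), (1, 0)), but C strictly increases along every unbounded feasible direction, so there is no improving ray and the minimum is attained at a vertex.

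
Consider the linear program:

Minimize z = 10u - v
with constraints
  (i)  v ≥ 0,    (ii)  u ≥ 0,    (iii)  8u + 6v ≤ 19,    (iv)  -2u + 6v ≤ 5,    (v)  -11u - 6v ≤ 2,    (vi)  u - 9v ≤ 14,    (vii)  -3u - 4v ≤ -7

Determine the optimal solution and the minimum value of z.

Corner points and z = 10u - v:
  (19/8, 0) → z = 95/4
  (7/3, 0) → z = 70/3
  (7/5, 13/10) → z = 127/10
  (11/13, 29/26) → z = 191/26

The binding constraints are -2u + 6v = 5 and -3u - 4v = -7.
Solving simultaneously gives u = 11/13, v = 29/26.

u = 11/13, v = 29/26, minimum z = 191/26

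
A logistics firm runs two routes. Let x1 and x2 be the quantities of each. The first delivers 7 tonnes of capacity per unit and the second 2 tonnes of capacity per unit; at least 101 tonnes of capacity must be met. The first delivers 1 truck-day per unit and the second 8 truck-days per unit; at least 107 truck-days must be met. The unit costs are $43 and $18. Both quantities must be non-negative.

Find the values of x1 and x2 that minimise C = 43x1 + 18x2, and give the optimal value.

x1 = 11, x2 = 12, minimum C = 689

Corner points and C = 43x1 + 18x2:
  (0, 101/2) → C = 909
  (107, 0) → C = 4601
  (11, 12) → C = 689
The feasible region is unbounded (it extends along (0, 1), (1, 0)), but C strictly increases along every unbounded feasible direction, so there is no improving ray and the minimum is attained at a vertex.

The binding constraints are 7x1 + 2x2 = 101 and x1 + 8x2 = 107.
Solving simultaneously gives x1 = 11, x2 = 12.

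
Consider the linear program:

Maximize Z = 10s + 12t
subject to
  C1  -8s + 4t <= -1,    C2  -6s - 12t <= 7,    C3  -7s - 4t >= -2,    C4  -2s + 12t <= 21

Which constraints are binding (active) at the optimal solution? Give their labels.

Vertices and Z = 10s + 12t:
  (-2/15, -31/60) → Z = -113/15
  (1/5, 3/20) → Z = 19/5
  (13/15, -61/60) → Z = -53/15

The maximum is at (1/5, 3/20). Substituting into each constraint, equality holds for C1 and C3; the remaining constraints have slack.

C1 and C3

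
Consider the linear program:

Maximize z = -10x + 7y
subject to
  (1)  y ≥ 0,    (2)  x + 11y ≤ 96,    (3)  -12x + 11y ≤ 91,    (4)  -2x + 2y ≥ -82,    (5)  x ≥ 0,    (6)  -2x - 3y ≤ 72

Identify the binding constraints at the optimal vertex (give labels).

(3) and (5)

Feasible corners and z = -10x + 7y:
  (41, 0) → z = -410
  (0, 0) → z = 0
  (5/13, 113/13) → z = 57
  (547/12, 55/12) → z = -1695/4
  (0, 91/11) → z = 637/11

The maximum is at (0, 91/11). Substituting into each constraint, equality holds for (3) and (5); the remaining constraints have slack.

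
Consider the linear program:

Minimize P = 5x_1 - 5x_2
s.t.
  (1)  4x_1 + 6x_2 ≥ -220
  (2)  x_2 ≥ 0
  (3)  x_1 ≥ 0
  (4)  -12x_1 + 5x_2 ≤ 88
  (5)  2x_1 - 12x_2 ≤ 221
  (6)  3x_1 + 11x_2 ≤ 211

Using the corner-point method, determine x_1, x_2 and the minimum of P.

x_1 = 29/49, x_2 = 932/49, minimum P = -645/7

Extreme points and P = 5x_1 - 5x_2:
  (0, 0) → P = 0
  (211/3, 0) → P = 1055/3
  (0, 88/5) → P = -88
  (29/49, 932/49) → P = -645/7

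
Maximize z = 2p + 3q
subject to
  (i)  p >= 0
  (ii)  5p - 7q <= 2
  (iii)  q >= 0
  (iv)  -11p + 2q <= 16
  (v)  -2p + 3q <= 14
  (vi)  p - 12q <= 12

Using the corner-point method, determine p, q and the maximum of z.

Extreme points and z = 2p + 3q:
  (0, 0) → z = 0
  (0, 14/3) → z = 14
  (2/5, 0) → z = 4/5
  (104, 74) → z = 430

At the optimal vertex, 5p - 7q = 2 and -2p + 3q = 14.
Solving simultaneously gives p = 104, q = 74.

p = 104, q = 74, maximum z = 430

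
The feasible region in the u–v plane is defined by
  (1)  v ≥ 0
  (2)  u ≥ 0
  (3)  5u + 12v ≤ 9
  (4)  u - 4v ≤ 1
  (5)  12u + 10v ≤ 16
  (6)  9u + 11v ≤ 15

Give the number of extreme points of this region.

5

The feasible vertices (each the meet of two boundaries and inside every other half-plane) are:
  (0, 0)
  (1, 0)
  (0, 3/4)
  (51/47, 14/47)
  (37/29, 2/29)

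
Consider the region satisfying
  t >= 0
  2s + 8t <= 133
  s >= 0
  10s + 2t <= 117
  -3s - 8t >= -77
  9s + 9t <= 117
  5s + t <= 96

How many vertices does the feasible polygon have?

The feasible vertices (each the meet of two boundaries and inside every other half-plane) are:
  (0, 0)
  (117/10, 0)
  (0, 77/8)
  (91/8, 13/8)
  (27/5, 38/5)

5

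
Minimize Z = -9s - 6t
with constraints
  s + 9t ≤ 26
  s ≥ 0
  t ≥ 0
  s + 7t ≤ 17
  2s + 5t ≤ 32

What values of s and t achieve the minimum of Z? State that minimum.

Vertices and Z = -9s - 6t:
  (0, 0) → Z = 0
  (0, 17/7) → Z = -102/7
  (16, 0) → Z = -144
  (139/9, 2/9) → Z = -421/3

The optimum lies where t = 0 and 2s + 5t = 32.
Solving simultaneously gives s = 16, t = 0.

s = 16, t = 0, minimum Z = -144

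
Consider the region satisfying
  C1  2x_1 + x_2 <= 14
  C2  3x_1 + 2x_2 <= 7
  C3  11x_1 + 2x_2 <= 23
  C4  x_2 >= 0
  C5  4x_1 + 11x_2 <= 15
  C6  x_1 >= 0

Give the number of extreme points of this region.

Intersecting each pair of boundary lines and keeping only the points that satisfy every inequality leaves:
  (2, 1/2)
  (47/25, 17/25)
  (23/11, 0)
  (0, 0)
  (0, 15/11)

5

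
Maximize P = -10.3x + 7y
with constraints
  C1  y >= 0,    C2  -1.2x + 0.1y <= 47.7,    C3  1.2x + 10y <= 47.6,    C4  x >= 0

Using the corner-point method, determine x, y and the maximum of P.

x = 0, y = 4.76, maximum P = 33.32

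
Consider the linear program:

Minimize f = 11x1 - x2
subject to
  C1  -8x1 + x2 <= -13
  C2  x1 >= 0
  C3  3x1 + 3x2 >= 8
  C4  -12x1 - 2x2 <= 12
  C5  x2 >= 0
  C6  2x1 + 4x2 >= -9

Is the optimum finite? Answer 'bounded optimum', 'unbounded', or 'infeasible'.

Extreme points and f = 11x1 - x2:
  (47/27, 25/27) → f = 164/9
  (8/3, 0) → f = 88/3
The feasible region has finitely many vertices and no improving ray; the minimum is 164/9 at (47/27, 25/27).

bounded optimum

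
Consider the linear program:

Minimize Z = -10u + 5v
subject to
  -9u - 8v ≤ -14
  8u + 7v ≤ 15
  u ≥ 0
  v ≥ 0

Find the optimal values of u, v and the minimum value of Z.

u = 15/8, v = 0, minimum Z = -75/4

The optimum lies where 8u + 7v = 15 and v = 0.
Solving simultaneously gives u = 15/8, v = 0.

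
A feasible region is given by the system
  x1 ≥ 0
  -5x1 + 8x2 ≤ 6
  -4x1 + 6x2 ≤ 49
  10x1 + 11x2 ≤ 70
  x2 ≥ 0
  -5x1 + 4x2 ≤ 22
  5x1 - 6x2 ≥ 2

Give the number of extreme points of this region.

Intersecting each pair of boundary lines and keeping only the points that satisfy every inequality leaves:
  (7, 0)
  (442/115, 66/23)
  (2/5, 0)

3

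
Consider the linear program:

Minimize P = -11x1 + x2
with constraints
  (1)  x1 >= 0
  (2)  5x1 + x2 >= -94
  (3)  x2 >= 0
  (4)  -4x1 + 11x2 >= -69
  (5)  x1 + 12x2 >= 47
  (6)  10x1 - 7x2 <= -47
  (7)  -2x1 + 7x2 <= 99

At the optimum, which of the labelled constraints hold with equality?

Feasible corners and P = -11x1 + x2:
  (0, 47/7) → P = 47/7
  (0, 99/7) → P = 99/7
  (13/2, 16) → P = -111/2

The minimum is at (13/2, 16). Substituting into each constraint, equality holds for (6) and (7); the remaining constraints have slack.

(6) and (7)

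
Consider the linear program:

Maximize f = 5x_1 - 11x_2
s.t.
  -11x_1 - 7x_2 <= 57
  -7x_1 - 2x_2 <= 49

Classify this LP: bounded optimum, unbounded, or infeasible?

From the feasible point (-229/27, 140/27), moving in the direction (7, -11) keeps every constraint satisfied while f increases without bound.

unbounded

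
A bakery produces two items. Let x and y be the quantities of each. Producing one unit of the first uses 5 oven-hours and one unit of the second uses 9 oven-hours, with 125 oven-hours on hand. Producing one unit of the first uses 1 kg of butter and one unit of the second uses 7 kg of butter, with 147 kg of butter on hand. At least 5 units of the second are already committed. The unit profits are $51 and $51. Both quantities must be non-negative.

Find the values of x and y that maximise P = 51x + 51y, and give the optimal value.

Feasible corners and P = 51x + 51y:
  (0, 125/9) → P = 2125/3
  (0, 5) → P = 255
  (16, 5) → P = 1071

At the optimal vertex, 5x + 9y = 125 and y = 5.
Solving simultaneously gives x = 16, y = 5.

x = 16, y = 5, maximum P = 1071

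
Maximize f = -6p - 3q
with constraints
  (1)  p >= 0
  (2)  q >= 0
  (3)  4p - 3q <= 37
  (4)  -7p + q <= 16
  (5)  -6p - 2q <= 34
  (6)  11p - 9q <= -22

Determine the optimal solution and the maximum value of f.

p = 0, q = 22/9, maximum f = -22/3

The feasible region is unbounded (it extends along (3, 4), (1, 7)), but f strictly decreases along every unbounded feasible direction, so there is no improving ray and the maximum is attained at a vertex.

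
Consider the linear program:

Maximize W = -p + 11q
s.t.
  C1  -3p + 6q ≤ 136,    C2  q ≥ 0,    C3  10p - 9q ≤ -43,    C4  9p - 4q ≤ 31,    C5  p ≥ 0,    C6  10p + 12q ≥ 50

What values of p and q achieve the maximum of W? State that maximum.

Vertices and W = -p + 11q:
  (365/21, 439/14) → W = 13757/42
  (0, 68/3) → W = 748/3
  (11, 17) → W = 176
  (0, 43/9) → W = 473/9

At the optimal vertex, -3p + 6q = 136 and 9p - 4q = 31.
Solving simultaneously gives p = 365/21, q = 439/14.

p = 365/21, q = 439/14, maximum W = 13757/42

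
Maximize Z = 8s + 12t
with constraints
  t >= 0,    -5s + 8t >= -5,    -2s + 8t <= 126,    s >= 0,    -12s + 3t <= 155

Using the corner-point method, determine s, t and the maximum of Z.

s = 131/3, t = 80/3, maximum Z = 2008/3

Vertices and Z = 8s + 12t:
  (1, 0) → Z = 8
  (0, 0) → Z = 0
  (131/3, 80/3) → Z = 2008/3
  (0, 63/4) → Z = 189

The optimum lies where -5s + 8t = -5 and -2s + 8t = 126.
Solving simultaneously gives s = 131/3, t = 80/3.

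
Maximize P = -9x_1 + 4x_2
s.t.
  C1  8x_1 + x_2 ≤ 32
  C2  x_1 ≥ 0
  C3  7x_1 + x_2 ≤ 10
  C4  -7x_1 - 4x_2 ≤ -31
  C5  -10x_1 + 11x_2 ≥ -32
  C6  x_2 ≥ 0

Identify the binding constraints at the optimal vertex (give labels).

Corner points and P = -9x_1 + 4x_2:
  (0, 10) → P = 40
  (0, 31/4) → P = 31
  (3/7, 7) → P = 169/7

The maximum is at (0, 10). Substituting into each constraint, equality holds for C2 and C3; the remaining constraints have slack.

C2 and C3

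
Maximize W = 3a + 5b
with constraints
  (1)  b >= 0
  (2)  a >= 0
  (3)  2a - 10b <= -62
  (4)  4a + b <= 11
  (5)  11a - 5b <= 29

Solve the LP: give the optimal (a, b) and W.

Vertices and W = 3a + 5b:
  (0, 31/5) → W = 31
  (0, 11) → W = 55
  (8/7, 45/7) → W = 249/7

a = 0, b = 11, maximum W = 55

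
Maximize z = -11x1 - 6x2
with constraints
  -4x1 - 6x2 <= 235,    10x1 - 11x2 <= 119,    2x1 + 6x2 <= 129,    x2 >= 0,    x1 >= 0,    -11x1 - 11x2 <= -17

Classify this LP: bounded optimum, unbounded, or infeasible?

bounded optimum

Corner points and z = -11x1 - 6x2:
  (2133/82, 526/41) → z = -29775/82
  (119/10, 0) → z = -1309/10
  (0, 43/2) → z = -129
  (17/11, 0) → z = -17
  (0, 17/11) → z = -102/11
The feasible region has finitely many vertices and no improving ray; the maximum is -102/11 at (0, 17/11).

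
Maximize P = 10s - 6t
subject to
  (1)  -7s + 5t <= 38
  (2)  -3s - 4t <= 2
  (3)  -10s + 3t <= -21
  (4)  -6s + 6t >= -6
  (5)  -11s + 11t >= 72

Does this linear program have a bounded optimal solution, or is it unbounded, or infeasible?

unbounded

From the feasible point (219/29, 527/29), moving in the direction (5, 7) keeps every constraint satisfied while P increases without bound.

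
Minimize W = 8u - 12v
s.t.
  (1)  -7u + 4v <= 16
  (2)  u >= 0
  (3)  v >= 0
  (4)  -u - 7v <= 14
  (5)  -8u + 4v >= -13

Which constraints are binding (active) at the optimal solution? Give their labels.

Corner points and W = 8u - 12v:
  (0, 4) → W = -48
  (29, 219/4) → W = -425
  (0, 0) → W = 0
  (13/8, 0) → W = 13

The minimum is at (29, 219/4). Substituting into each constraint, equality holds for (1) and (5); the remaining constraints have slack.

(1) and (5)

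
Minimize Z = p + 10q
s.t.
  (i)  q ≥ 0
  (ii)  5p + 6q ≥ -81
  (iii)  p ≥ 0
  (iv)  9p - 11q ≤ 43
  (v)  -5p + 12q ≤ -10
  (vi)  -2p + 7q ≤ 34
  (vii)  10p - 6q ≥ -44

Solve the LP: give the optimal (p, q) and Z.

p = 2, q = 0, minimum Z = 2

Vertices and Z = p + 10q:
  (43/9, 0) → Z = 43/9
  (2, 0) → Z = 2
  (406/53, 125/53) → Z = 1656/53

At the optimal vertex, q = 0 and -5p + 12q = -10.
Solving simultaneously gives p = 2, q = 0.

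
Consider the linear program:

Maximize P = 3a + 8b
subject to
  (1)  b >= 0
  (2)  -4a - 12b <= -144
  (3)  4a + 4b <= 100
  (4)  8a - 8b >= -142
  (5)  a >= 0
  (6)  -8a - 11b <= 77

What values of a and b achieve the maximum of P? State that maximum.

Feasible corners and P = 3a + 8b:
  (39/2, 11/2) → P = 205/2
  (0, 12) → P = 96
  (29/8, 171/8) → P = 1455/8
  (0, 71/4) → P = 142

The optimum lies where 4a + 4b = 100 and 8a - 8b = -142.
Solving simultaneously gives a = 29/8, b = 171/8.

a = 29/8, b = 171/8, maximum P = 1455/8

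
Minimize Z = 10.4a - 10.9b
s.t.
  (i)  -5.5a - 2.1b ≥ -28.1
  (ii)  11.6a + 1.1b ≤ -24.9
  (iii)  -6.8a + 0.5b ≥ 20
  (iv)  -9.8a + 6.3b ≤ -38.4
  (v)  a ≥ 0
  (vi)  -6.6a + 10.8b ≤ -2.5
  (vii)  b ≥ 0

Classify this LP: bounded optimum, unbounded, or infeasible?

The boundaries -6.6a + 10.8b = -2.5 and b = 0 meet at (25/66, 0), but that point violates 11.6a + 1.1b ≤ -24.9. Every candidate vertex is excluded by some other constraint, so the feasible region is empty.

infeasible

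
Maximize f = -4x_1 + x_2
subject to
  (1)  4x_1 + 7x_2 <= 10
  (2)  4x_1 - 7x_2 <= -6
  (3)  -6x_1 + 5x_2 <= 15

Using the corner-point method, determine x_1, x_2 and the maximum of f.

Extreme points and f = -4x_1 + x_2:
  (1/2, 8/7) → f = -6/7
  (-55/62, 60/31) → f = 170/31
  (-75/22, -12/11) → f = 138/11

x_1 = -75/22, x_2 = -12/11, maximum f = 138/11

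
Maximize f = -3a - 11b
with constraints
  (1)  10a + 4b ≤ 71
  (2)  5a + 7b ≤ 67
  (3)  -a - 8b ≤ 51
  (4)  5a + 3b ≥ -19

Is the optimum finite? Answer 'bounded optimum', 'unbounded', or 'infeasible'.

bounded optimum

Feasible corners and f = -3a - 11b:
  (229/50, 63/10) → f = -2076/25
  (193/19, -581/76) → f = 4075/76
  (-167/10, 43/2) → f = -932/5
  (1/37, -236/37) → f = 2593/37
The feasible region has finitely many vertices and no improving ray; the maximum is 2593/37 at (1/37, -236/37).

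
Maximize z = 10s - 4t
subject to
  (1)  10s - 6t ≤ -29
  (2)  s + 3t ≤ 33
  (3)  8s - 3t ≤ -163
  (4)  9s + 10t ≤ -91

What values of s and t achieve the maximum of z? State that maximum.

The feasible region is unbounded (it extends along (-3, 1), (-3, -5)), but z strictly decreases along every unbounded feasible direction, so there is no improving ray and the maximum is attained at a vertex.

s = -99/2, t = -233/3, maximum z = -553/3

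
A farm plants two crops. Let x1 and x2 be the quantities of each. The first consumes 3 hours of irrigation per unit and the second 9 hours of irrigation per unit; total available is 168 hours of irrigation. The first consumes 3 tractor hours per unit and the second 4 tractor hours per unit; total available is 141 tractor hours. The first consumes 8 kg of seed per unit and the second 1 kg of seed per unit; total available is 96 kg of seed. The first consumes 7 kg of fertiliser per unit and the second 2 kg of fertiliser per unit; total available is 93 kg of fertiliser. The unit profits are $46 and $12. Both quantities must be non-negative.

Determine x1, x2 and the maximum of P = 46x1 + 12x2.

x1 = 11, x2 = 8, maximum P = 602

The optimum lies where 8x1 + x2 = 96 and 7x1 + 2x2 = 93.
Solving simultaneously gives x1 = 11, x2 = 8.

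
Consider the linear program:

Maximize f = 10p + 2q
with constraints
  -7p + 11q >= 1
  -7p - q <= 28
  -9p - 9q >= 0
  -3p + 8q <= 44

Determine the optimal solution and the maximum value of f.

p = -1/18, q = 1/18, maximum f = -4/9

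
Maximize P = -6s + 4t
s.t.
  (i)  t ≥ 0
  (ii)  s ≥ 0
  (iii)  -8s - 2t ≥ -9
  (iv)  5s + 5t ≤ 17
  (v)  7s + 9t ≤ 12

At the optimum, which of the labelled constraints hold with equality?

(ii) and (v)

Corner points and P = -6s + 4t:
  (0, 0) → P = 0
  (9/8, 0) → P = -27/4
  (0, 4/3) → P = 16/3
  (57/58, 33/58) → P = -105/29

The maximum is at (0, 4/3). Substituting into each constraint, equality holds for (ii) and (v); the remaining constraints have slack.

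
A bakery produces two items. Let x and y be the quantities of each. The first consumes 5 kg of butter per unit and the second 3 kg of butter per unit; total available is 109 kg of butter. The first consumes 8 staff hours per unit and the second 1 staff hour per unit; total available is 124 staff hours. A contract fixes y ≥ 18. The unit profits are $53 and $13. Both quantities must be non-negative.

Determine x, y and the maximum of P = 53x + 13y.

x = 11, y = 18, maximum P = 817

Extreme points and P = 53x + 13y:
  (0, 109/3) → P = 1417/3
  (0, 18) → P = 234
  (11, 18) → P = 817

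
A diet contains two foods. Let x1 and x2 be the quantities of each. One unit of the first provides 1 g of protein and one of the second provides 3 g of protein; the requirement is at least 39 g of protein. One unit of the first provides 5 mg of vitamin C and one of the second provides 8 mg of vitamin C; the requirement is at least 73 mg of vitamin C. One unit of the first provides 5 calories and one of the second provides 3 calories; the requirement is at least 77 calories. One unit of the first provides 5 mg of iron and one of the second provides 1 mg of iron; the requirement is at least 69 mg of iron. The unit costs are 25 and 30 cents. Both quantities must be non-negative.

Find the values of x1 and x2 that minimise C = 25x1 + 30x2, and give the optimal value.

x1 = 12, x2 = 9, minimum C = 570

Feasible corners and C = 25x1 + 30x2:
  (0, 69) → C = 2070
  (39, 0) → C = 975
  (12, 9) → C = 570
The feasible region is unbounded (it extends along (0, 1), (1, 0)), but C strictly increases along every unbounded feasible direction, so there is no improving ray and the minimum is attained at a vertex.

At the optimal vertex, x1 + 3x2 = 39 and 5x1 + x2 = 69.
Solving simultaneously gives x1 = 12, x2 = 9.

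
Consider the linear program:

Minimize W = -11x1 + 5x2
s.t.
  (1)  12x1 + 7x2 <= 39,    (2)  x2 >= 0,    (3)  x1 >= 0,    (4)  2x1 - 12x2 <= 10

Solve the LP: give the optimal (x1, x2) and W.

Extreme points and W = -11x1 + 5x2:
  (13/4, 0) → W = -143/4
  (0, 39/7) → W = 195/7
  (0, 0) → W = 0

The binding constraints are 12x1 + 7x2 = 39 and x2 = 0.
Solving simultaneously gives x1 = 13/4, x2 = 0.

x1 = 13/4, x2 = 0, minimum W = -143/4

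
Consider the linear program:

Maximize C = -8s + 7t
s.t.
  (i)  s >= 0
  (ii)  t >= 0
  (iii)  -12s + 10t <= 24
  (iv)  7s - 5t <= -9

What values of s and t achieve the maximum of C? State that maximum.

s = 3, t = 6, maximum C = 18

Extreme points and C = -8s + 7t:
  (0, 12/5) → C = 84/5
  (0, 9/5) → C = 63/5
  (3, 6) → C = 18

The binding constraints are -12s + 10t = 24 and 7s - 5t = -9.
Solving simultaneously gives s = 3, t = 6.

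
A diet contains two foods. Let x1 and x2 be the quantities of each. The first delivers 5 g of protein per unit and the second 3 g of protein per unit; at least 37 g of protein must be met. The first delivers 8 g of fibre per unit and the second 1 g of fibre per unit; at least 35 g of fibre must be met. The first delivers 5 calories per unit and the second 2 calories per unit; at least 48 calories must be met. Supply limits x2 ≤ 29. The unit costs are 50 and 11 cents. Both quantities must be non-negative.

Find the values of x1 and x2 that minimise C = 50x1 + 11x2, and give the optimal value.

x1 = 2, x2 = 19, minimum C = 309

Corner points and C = 50x1 + 11x2:
  (48/5, 0) → C = 480
  (2, 19) → C = 309
  (3/4, 29) → C = 713/2
The feasible region is unbounded (it extends along (1, 0)), but C strictly increases along every unbounded feasible direction, so there is no improving ray and the minimum is attained at a vertex.

The binding constraints are 8x1 + x2 = 35 and 5x1 + 2x2 = 48.
Solving simultaneously gives x1 = 2, x2 = 19.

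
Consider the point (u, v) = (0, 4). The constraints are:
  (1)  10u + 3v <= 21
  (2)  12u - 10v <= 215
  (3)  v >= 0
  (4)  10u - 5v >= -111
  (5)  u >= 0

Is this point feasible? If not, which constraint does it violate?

(1): 12 ≤ 21 ✓
(2): -40 ≤ 215 ✓
(3): 4 ≥ 0 ✓
(4): -20 ≥ -111 ✓
(5): 0 ≥ 0 ✓

feasible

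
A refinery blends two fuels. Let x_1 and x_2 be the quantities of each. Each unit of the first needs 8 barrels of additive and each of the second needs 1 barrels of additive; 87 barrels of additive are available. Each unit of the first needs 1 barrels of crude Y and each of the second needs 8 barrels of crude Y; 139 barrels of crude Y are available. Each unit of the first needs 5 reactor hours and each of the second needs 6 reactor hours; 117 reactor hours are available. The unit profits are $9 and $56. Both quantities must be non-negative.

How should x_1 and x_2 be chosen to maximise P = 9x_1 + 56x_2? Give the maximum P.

x_1 = 3, x_2 = 17, maximum P = 979

Corner points and P = 9x_1 + 56x_2:
  (0, 0) → P = 0
  (0, 139/8) → P = 973
  (87/8, 0) → P = 783/8
  (405/43, 501/43) → P = 31701/43
  (3, 17) → P = 979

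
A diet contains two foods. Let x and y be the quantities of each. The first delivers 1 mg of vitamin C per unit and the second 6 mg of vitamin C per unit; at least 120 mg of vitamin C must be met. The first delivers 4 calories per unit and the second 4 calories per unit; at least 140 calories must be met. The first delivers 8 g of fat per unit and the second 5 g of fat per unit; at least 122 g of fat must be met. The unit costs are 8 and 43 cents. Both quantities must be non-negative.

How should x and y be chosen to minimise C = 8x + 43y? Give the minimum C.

Feasible corners and C = 8x + 43y:
  (0, 35) → C = 1505
  (120, 0) → C = 960
  (18, 17) → C = 875
The feasible region is unbounded (it extends along (0, 1), (1, 0)), but C strictly increases along every unbounded feasible direction, so there is no improving ray and the minimum is attained at a vertex.

x = 18, y = 17, minimum C = 875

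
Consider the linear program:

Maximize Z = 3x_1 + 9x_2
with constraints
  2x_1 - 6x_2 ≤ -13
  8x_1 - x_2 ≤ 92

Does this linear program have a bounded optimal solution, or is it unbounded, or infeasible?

From the feasible point (565/46, 144/23), moving in the direction (1, 8) keeps every constraint satisfied while Z increases without bound.

unbounded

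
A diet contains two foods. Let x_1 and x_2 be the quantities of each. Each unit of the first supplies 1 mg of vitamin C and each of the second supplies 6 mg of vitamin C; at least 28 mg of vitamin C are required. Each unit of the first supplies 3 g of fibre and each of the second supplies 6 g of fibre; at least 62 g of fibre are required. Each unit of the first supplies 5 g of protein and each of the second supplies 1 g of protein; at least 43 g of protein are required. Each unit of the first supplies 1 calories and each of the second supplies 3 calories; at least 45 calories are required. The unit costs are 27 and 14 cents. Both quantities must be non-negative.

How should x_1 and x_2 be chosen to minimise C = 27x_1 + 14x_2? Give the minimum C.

Corner points and C = 27x_1 + 14x_2:
  (0, 43) → C = 602
  (45, 0) → C = 1215
  (6, 13) → C = 344
The feasible region is unbounded (it extends along (0, 1), (1, 0)), but C strictly increases along every unbounded feasible direction, so there is no improving ray and the minimum is attained at a vertex.

The optimum lies where 5x_1 + x_2 = 43 and x_1 + 3x_2 = 45.
Solving simultaneously gives x_1 = 6, x_2 = 13.

x_1 = 6, x_2 = 13, minimum C = 344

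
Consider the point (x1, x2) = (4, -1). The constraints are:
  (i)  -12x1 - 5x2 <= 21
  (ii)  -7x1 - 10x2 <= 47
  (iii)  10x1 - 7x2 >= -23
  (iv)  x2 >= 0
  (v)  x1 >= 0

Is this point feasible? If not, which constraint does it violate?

Constraint (iv): x2 = -1, which is not ≥ 0. All other constraints are satisfied.

not feasible — violates (iv)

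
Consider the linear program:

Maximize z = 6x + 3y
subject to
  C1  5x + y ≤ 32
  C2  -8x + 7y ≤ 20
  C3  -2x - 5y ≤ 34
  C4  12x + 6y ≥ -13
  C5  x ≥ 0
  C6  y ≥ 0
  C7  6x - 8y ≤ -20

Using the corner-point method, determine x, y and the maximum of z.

Extreme points and z = 6x + 3y:
  (204/43, 356/43) → z = 2292/43
  (118/23, 146/23) → z = 1146/23
  (0, 20/7) → z = 60/7
  (0, 5/2) → z = 15/2

The optimum lies where 5x + y = 32 and -8x + 7y = 20.
Solving simultaneously gives x = 204/43, y = 356/43.

x = 204/43, y = 356/43, maximum z = 2292/43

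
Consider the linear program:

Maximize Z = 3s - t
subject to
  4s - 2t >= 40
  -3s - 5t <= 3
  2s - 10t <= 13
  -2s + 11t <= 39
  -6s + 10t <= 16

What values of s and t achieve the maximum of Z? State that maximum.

s = 533/2, t = 52, maximum Z = 1495/2

Feasible corners and Z = 3s - t:
  (187/18, 7/9) → Z = 547/18
  (259/20, 59/10) → Z = 659/20
  (533/2, 52) → Z = 1495/2

The optimum lies where 2s - 10t = 13 and -2s + 11t = 39.
Solving simultaneously gives s = 533/2, t = 52.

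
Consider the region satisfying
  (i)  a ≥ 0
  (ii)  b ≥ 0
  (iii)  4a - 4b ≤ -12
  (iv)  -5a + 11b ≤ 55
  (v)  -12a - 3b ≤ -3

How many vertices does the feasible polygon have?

3

Intersecting each pair of boundary lines and keeping only the points that satisfy every inequality leaves:
  (0, 3)
  (0, 5)
  (11/3, 20/3)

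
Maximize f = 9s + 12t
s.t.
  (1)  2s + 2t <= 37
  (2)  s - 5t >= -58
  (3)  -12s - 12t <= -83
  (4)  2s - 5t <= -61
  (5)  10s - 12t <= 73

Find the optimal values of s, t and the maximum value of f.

s = -3, t = 11, maximum f = 105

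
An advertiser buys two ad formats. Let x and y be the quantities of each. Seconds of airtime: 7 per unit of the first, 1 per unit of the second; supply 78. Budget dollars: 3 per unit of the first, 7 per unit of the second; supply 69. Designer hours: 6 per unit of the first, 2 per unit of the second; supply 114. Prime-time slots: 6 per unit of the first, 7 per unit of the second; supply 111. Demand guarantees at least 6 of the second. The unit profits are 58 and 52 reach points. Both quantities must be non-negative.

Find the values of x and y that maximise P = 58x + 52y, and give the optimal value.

Feasible corners and P = 58x + 52y:
  (0, 69/7) → P = 3588/7
  (0, 6) → P = 312
  (9, 6) → P = 834

x = 9, y = 6, maximum P = 834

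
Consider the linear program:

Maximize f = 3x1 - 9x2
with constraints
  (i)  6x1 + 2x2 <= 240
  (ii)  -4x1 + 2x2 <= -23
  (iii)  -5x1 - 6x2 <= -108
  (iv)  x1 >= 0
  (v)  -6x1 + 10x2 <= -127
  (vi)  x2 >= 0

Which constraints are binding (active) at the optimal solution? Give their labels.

Extreme points and f = 3x1 - 9x2:
  (1327/36, 113/12) → f = 155/6
  (40, 0) → f = 120
  (921/43, 13/86) → f = 5409/86
  (108/5, 0) → f = 324/5

The maximum is at (40, 0). Substituting into each constraint, equality holds for (i) and (vi); the remaining constraints have slack.

(i) and (vi)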